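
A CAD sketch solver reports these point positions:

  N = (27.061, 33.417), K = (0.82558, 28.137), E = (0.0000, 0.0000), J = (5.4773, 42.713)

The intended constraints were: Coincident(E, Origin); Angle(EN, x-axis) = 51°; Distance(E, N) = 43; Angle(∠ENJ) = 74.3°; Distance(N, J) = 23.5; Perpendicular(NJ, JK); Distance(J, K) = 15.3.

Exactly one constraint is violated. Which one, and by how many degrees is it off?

Perpendicular(NJ, JK) — off by 5.60°.

E = (0.00, 0.00) ✓; EN at 51.00° ✓; |EN| = 43.00 ✓; ∠ENJ = 74.30° ✓; |NJ| = 23.50 ✓; ∠(NJ, JK) = 95.60° ✗; |JK| = 15.30 ✓.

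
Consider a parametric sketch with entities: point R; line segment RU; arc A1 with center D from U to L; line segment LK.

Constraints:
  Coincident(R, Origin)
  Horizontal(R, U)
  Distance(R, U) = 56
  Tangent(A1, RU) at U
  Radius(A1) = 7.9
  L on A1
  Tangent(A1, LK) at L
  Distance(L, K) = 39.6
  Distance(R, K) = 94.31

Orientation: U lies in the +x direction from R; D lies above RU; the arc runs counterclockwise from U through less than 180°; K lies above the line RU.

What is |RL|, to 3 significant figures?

61.8

R is at the origin; R and U share the same y with |RU| = 56.0 and U on the +x side, so U = (56.0, 0.00). Tangency of A1 to RU means the radius DU is perpendicular to RU, so D = U + (0, 7.9) = (56.0, 7.90). Since DL ⟂ LK (tangency), |DK| = √(7.9² + 39.6²) = 40.4 regardless of where L sits on A1. So K lies on both circle(R, 94.31) and circle(D, 40.4); the above-RU intersection is K = (89.0, 31.1). L is the foot of the tangent from K: L = (61.7, 2.45).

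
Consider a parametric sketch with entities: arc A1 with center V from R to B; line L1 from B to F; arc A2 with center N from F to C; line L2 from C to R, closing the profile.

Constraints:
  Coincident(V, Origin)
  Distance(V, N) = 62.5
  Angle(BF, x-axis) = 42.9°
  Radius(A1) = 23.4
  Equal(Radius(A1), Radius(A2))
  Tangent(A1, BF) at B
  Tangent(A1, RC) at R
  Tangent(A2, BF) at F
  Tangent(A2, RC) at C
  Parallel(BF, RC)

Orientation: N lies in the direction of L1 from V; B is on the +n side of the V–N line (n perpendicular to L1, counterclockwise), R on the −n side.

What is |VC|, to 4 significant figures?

66.74

The slot axis is L1's direction at 42.9°, so u = (cos 42.9°, sin 42.9°) = (0.7325, 0.6807) and n = (−sin 42.9°, cos 42.9°) = (-0.6807, 0.7325). V is at the origin and N lies 62.5 along u from V, so N = 62.5·u = (45.78, 42.55). Tangency of A1 to both parallel lines with radius 23.4 puts B and R at V ± 23.4·n: B = (-15.93, 17.14), R = (15.93, -17.14). Equal radii place F and C the same way about N: F = N + 23.4·n = (29.86, 59.69), C = N − 23.4·n = (61.71, 25.40). Then |VC| = |C − V| = 66.74.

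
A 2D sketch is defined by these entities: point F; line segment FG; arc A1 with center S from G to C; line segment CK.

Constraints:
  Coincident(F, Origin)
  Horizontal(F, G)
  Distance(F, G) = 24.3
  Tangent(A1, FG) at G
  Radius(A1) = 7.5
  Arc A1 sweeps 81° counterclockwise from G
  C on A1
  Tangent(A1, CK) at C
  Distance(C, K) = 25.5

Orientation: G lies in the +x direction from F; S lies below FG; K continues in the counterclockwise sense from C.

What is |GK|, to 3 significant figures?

33.5

F is at the origin; F and G share the same y with |FG| = 24.3 and G on the +x side, so G = (24.3, 0.00). Since A1 is tangent to FG there, SG ⟂ FG, so S = G + (0, -7.5) = (24.3, -7.50). On A1, G sits at bearing 90° from S; an 81° counterclockwise sweep puts C at bearing 171°, so C = S + 7.5·(cos 171°, sin 171°) = (16.9, -6.33). Since A1 is tangent to CK there, SC ⟂ CK, so CK runs along (−sin 171°, cos 171°); with |CK| = 25.5, K = (12.9, -31.5). Then |GK| = |K − G| = 33.5.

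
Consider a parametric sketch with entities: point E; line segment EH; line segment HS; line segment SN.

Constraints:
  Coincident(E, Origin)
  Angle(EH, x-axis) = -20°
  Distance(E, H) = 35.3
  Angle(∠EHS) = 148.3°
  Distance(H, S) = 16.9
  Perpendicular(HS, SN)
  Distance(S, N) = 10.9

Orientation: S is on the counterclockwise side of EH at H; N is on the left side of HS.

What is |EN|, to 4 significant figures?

47.55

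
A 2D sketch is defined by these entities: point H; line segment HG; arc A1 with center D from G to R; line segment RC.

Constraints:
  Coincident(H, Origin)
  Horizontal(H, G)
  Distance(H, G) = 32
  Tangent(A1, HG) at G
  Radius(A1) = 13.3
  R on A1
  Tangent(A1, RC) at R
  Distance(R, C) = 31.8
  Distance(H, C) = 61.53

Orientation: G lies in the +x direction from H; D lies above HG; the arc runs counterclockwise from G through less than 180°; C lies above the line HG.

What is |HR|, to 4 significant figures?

47.70

H is at the origin; H and G share the same y with |HG| = 32.0 and G on the +x side, so G = (32.00, 0.000). A1 meets HG tangentially, so DG is at right angles to HG, so D = G + (0, 13.3) = (32.00, 13.30). Since DR ⟂ RC (tangency), |DC| = √(13.3² + 31.8²) = 34.47 regardless of where R sits on A1. So C lies on both circle(H, 61.53) and circle(D, 34.47); the above-HG intersection is C = (39.88, 46.86). R is the foot of the tangent from C: R = (45.12, 15.49).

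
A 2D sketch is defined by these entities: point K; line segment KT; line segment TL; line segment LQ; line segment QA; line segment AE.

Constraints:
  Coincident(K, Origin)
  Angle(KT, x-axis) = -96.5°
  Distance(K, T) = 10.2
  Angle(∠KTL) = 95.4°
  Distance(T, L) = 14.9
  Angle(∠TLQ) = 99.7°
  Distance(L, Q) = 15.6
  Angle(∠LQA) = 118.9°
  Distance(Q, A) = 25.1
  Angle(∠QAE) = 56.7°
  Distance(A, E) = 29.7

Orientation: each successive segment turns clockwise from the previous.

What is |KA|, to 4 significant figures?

20.91

K is at the origin; KT runs at -96.5° with length 10.2, so T = (-1.155, -10.13). ∠KTL = 95.4° gives TL at 178.9° from the x-axis; with |TL| = 14.9, L = (-16.05, -9.848). ∠TLQ = 99.7° gives LQ at 98.60° from the x-axis; with |LQ| = 15.6, Q = (-18.38, 5.576). ∠LQA = 118.9° gives QA at 37.50° from the x-axis; with |QA| = 25.1, A = (1.528, 20.86). Then |KA| = |A − K| = 20.91.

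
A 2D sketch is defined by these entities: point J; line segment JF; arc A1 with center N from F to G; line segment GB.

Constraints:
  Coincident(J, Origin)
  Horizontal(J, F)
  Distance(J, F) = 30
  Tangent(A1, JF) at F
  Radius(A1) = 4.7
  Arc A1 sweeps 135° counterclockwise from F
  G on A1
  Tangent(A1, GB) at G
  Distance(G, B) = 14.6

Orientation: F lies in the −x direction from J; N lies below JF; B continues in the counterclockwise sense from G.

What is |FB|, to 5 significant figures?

19.637

On A1, F sits at bearing 90° from N; a 135° counterclockwise sweep puts G at bearing 225°, so G = N + 4.7·(cos 225°, sin 225°) = (-33.323, -8.0234). A1 meets GB tangentially, so NG is at right angles to GB, so GB runs along (−sin 225°, cos 225°); with |GB| = 14.6, B = (-23.000, -18.347). Then |FB| = |B − F| = 19.637.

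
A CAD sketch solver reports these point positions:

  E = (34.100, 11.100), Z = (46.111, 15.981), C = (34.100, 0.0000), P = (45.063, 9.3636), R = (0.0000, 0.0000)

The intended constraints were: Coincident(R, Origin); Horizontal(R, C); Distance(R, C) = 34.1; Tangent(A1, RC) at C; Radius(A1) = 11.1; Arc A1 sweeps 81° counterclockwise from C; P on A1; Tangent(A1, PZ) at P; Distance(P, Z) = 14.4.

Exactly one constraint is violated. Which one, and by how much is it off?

Distance(P, Z) = 14.4 — off by 7.70.

R = (0.00, 0.00) ✓; R.y = 0.00, C.y = 0.00 ✓; |RC| = 34.10 ✓; ∠(EC, CR) = 90.00° ✓; |EC| = 11.10 ✓; bearing(E→P) − bearing(E→C) = 81.00° ✓; |EP| = 11.10 ✓; ∠(EP, PZ) = 90.00° ✓; |PZ| = 6.700 ✗.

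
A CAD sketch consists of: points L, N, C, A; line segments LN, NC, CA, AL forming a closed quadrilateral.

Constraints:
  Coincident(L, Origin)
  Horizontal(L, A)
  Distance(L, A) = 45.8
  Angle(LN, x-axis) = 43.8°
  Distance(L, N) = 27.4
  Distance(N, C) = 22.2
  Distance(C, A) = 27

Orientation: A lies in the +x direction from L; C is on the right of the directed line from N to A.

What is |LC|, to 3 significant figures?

19.3

Checks: L = (0.00, 0.00) ✓; |NC| = 22.20 ✓; |CA| = 27.00 ✓.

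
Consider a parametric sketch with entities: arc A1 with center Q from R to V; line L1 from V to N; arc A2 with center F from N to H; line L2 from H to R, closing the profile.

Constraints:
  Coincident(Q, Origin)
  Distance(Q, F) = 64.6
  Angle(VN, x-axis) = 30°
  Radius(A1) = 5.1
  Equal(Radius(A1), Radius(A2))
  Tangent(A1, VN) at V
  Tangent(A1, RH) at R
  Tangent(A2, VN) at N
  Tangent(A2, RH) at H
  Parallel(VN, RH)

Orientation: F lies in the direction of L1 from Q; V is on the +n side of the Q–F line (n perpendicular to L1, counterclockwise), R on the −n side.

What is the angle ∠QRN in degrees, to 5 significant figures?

81.027°

The slot axis is L1's direction at 30.0°, so u = (cos 30.0°, sin 30.0°) = (0.86603, 0.50000) and n = (−sin 30.0°, cos 30.0°) = (-0.50000, 0.86603). Q is at the origin and F lies 64.6 along u from Q, so F = 64.6·u = (55.945, 32.300). Tangency of A1 to both parallel lines with radius 5.1 puts V and R at Q ± 5.1·n: V = (-2.5500, 4.4167), R = (2.5500, -4.4167). Equal radii place N and H the same way about F: N = F + 5.1·n = (53.395, 36.717), H = F − 5.1·n = (58.495, 27.883). Then cos ∠QRN = RQ·RN / (|RQ||RN|), giving 81.027°.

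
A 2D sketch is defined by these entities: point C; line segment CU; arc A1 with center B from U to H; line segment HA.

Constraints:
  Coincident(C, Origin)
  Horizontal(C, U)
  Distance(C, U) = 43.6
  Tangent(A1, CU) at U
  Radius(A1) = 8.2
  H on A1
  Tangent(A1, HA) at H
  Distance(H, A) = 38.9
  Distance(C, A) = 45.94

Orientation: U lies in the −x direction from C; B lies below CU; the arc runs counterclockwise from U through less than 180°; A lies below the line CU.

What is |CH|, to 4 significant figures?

51.23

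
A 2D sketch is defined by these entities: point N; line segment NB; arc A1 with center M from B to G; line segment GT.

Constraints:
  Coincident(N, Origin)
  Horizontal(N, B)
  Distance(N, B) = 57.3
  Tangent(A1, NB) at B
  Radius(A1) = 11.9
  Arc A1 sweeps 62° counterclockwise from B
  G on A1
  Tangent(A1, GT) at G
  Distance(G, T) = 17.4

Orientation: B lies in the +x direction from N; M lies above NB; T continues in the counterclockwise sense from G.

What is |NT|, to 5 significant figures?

79.008

N is at the origin; N and B share the same y with |NB| = 57.3 and B on the +x side, so B = (57.300, 0.0000). The tangent condition forces MB to be normal to NB, so M = B + (0, 11.9) = (57.300, 11.900). On A1, B sits at bearing -90° from M; a 62° counterclockwise sweep puts G at bearing -28°, so G = M + 11.9·(cos -28°, sin -28°) = (67.807, 6.3133). Tangency of A1 to GT means the radius MG is perpendicular to GT, so GT runs along (−sin -28°, cos -28°); with |GT| = 17.4, T = (75.976, 21.677). Then |NT| = |T − N| = 79.008.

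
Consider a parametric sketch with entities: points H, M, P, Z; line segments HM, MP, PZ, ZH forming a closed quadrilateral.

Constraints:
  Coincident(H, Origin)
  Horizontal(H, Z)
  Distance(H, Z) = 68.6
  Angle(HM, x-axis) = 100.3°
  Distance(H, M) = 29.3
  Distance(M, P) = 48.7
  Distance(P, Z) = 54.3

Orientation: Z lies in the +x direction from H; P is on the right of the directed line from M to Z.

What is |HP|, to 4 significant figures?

22.08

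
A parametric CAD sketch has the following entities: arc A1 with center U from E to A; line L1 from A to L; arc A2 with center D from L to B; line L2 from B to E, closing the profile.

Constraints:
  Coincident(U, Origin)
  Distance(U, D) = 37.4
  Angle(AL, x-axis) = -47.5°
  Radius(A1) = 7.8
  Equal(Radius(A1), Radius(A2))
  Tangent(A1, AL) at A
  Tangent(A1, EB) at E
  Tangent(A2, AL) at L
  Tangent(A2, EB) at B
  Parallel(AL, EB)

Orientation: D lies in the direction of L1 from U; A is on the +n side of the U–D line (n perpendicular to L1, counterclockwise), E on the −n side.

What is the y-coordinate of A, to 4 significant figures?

5.270

U is at the origin and D lies 37.4 along u from U, so D = 37.4·u = (25.27, -27.57). Tangency of A1 to both parallel lines with radius 7.8 puts A and E at U ± 7.8·n: A = (5.751, 5.270), E = (-5.751, -5.270). So A.y = 5.270.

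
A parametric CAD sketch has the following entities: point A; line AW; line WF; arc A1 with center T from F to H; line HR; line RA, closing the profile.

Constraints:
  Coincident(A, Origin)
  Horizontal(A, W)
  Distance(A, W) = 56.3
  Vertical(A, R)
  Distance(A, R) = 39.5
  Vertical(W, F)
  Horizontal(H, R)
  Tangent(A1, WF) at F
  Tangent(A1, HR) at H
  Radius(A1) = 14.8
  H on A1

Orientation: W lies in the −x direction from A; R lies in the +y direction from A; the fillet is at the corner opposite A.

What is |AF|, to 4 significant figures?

61.48

A is at the origin; A and W share the same y with |AW| = 56.3 and W on the −x side, so W = (-56.30, 0.000). AR is vertical with |AR| = 39.5 and R on the +y side, so R = (0.000, 39.50). The virtual corner opposite A is at (-56.30, 39.50). Since A1 is tangent to WF there, TF ⟂ WF and the tangent condition forces TH to be normal to HR, with radius 14.8, so the center T sits 14.8 in from both sides at T = (-41.50, 24.70). That places the tangent points at F = (-56.30, 24.70) on WF and H = (-41.50, 39.50) on HR. Then |AF| = |F − A| = 61.48.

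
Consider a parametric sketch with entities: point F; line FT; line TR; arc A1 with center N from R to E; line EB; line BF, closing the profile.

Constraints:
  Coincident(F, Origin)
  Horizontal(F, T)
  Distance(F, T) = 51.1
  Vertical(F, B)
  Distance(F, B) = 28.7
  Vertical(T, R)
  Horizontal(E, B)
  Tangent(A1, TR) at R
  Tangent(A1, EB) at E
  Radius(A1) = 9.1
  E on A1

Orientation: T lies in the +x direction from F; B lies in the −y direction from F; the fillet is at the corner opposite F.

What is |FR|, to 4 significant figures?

54.73

The virtual corner opposite F is at (51.10, -28.70). Tangency of A1 to TR means the radius NR is perpendicular to TR and the tangent condition forces NE to be normal to EB, with radius 9.1, so the center N sits 9.1 in from both sides at N = (42.00, -19.60). That places the tangent points at R = (51.10, -19.60) on TR and E = (42.00, -28.70) on EB. Then |FR| = |R − F| = 54.73.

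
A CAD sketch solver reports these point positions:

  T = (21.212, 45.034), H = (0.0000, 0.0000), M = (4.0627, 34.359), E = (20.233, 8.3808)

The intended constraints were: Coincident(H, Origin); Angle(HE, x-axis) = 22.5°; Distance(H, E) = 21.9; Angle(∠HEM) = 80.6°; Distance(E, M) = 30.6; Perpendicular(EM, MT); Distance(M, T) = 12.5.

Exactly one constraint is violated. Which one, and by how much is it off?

Distance(M, T) = 12.5 — off by 7.70.

H = (0.00, 0.00) ✓; HE at 22.50° ✓; |HE| = 21.90 ✓; ∠HEM = 80.60° ✓; |EM| = 30.60 ✓; ∠(EM, MT) = 90.00° ✓; |MT| = 20.20 ✗.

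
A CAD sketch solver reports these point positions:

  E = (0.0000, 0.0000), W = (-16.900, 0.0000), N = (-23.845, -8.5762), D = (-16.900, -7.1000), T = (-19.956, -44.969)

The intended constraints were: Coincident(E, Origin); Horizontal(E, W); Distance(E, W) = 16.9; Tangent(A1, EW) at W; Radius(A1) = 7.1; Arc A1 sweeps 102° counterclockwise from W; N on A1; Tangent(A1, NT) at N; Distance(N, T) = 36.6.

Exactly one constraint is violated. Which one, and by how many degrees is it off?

Tangent(A1, NT) at N — off by 5.90°.

E = (0.00, 0.00) ✓; E.y = 0.00, W.y = 0.00 ✓; |EW| = 16.90 ✓; ∠(DW, WE) = 90.00° ✓; |DW| = 7.100 ✓; bearing(D→N) − bearing(D→W) = 102.0° ✓; |DN| = 7.100 ✓; ∠(DN, NT) = 95.90° ✗; |NT| = 36.60 ✓.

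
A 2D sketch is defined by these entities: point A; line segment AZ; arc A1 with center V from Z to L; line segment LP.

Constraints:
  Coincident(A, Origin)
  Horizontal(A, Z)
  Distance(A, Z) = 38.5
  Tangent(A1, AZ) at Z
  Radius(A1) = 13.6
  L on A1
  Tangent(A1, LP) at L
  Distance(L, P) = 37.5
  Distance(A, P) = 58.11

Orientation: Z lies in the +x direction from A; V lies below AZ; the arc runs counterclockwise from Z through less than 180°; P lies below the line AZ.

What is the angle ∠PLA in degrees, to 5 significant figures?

122.26°

Checks: |VL| = 13.60 ✓; ∠(VL, LP) = 90.00° ✓; |LP| = 37.50 ✓; |AP| = 58.11 ✓.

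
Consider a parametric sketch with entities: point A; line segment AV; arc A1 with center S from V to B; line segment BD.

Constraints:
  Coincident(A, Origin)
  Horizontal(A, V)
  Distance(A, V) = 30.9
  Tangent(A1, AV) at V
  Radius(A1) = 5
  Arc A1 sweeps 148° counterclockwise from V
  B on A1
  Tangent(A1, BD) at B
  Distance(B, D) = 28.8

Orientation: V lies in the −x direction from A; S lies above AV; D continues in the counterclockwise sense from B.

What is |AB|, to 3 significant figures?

29.7

The tangent condition forces SV to be normal to AV, so S = V + (0, 5) = (-30.9, 5.00). On A1, V sits at bearing -90° from S; a 148° counterclockwise sweep puts B at bearing 58°, so B = S + 5.0·(cos 58°, sin 58°) = (-28.3, 9.24). Then |AB| = |B − A| = 29.7.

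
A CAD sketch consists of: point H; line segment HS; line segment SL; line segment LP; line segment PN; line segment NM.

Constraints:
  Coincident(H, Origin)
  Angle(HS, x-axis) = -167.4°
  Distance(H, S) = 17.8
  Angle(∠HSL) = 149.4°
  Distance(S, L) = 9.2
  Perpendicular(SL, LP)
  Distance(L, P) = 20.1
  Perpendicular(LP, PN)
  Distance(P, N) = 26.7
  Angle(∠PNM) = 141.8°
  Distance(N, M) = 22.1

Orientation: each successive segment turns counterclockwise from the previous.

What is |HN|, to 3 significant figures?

11.3

H is at the origin; HS runs at -167.4° with length 17.8, so S = (-17.4, -3.88). ∠HSL = 149.4° gives SL at -137° from the x-axis; with |SL| = 9.2, L = (-24.1, -10.2). The perpendicularity gives LP at right angles to SL, so LP runs at -46.8°; with |LP| = 20.1, P = (-10.3, -24.8). LP is perpendicular to PN, so PN runs at 43.2°; with |PN| = 26.7, N = (9.15, -6.56). Then |HN| = |N − H| = 11.3.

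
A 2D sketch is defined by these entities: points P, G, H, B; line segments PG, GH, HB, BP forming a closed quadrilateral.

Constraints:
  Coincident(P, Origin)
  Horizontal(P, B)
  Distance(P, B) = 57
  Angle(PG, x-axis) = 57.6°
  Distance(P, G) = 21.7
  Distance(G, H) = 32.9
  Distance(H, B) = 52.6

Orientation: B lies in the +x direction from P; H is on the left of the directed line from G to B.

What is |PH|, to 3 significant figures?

54.6

P is at the origin; P and B share the same y with |PB| = 57.0 and B in +x, so B = (57.0, 0). PG runs at 57.6° with |PG| = 21.7, so G = (11.6, 18.3). H is determined by |GH| = 32.9 and |HB| = 52.6 together: it lies at the intersection of circle(G, 32.9) and circle(B, 52.6). With |GB| = 48.9, the foot of the radical line on GB is 7.26 from G and the perpendicular offset is √(32.9² − 7.26²) = 32.1. Taking the left-of-GB solution: H = (30.4, 45.4).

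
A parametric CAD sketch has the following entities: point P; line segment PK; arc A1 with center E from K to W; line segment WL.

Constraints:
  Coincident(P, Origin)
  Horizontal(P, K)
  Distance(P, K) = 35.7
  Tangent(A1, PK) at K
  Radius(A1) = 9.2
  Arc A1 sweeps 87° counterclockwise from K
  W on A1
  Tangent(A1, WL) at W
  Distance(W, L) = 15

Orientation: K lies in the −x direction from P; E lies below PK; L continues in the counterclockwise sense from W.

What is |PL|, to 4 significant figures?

51.45

P is at the origin; P and K share the same y with |PK| = 35.7 and K on the −x side, so K = (-35.70, 0.000). The tangent condition forces EK to be normal to PK, so E = K + (0, -9.2) = (-35.70, -9.200). On A1, K sits at bearing 90° from E; an 87° counterclockwise sweep puts W at bearing 177°, so W = E + 9.2·(cos 177°, sin 177°) = (-44.89, -8.719). Tangency of A1 to WL means the radius EW is perpendicular to WL, so WL runs along (−sin 177°, cos 177°); with |WL| = 15.0, L = (-45.67, -23.70). Then |PL| = |L − P| = 51.45.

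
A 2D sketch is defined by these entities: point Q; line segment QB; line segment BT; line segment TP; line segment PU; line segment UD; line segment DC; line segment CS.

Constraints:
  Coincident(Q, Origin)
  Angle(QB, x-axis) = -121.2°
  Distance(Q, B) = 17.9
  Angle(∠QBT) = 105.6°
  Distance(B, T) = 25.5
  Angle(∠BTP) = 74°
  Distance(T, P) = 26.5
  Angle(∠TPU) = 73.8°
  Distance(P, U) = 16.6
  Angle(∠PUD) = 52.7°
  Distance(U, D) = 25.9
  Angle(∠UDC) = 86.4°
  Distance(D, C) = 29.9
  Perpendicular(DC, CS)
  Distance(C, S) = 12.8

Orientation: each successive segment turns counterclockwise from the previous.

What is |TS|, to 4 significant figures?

39.89

Q is at the origin; QB runs at -121.2° with length 17.9, so B = (-9.273, -15.31). ∠QBT = 105.6° gives BT at -46.80° from the x-axis; with |BT| = 25.5, T = (8.183, -33.90). ∠BTP = 74.0° gives TP at 59.20° from the x-axis; with |TP| = 26.5, P = (21.75, -11.14). ∠TPU = 73.8° gives PU at 165.4° from the x-axis; with |PU| = 16.6, U = (5.688, -6.953). ∠PUD = 52.7° gives UD at -67.30° from the x-axis; with |UD| = 25.9, D = (15.68, -30.85). ∠UDC = 86.4° gives DC at 26.30° from the x-axis; with |DC| = 29.9, C = (42.49, -17.60). DC is perpendicular to CS, so CS runs at 116.3°; with |CS| = 12.8, S = (36.82, -6.124). Then |TS| = |S − T| = 39.89.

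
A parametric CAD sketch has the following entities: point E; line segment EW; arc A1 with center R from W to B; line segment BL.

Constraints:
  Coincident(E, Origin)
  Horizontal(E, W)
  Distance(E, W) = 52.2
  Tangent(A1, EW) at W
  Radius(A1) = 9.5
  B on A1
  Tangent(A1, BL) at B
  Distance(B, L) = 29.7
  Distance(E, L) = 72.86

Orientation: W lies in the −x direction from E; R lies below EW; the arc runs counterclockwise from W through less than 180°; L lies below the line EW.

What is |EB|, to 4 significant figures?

62.44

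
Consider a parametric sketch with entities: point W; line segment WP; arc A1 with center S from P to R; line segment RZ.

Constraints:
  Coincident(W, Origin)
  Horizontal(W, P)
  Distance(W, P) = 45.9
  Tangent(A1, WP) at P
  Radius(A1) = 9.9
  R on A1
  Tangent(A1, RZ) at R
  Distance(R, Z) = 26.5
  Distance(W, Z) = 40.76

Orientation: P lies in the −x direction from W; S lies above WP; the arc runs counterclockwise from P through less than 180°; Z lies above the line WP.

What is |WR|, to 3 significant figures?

37.2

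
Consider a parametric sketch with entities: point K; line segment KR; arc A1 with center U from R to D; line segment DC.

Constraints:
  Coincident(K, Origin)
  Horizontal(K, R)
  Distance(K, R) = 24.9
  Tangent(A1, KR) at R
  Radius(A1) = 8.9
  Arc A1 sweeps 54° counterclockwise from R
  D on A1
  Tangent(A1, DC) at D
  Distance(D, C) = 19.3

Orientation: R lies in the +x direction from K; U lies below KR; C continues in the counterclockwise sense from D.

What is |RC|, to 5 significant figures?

26.753

K is at the origin; K and R share the same y with |KR| = 24.9 and R on the +x side, so R = (24.900, 0.0000). A1 meets KR tangentially, so UR is at right angles to KR, so U = R + (0, -8.9) = (24.900, -8.9000). On A1, R sits at bearing 90° from U; a 54° counterclockwise sweep puts D at bearing 144°, so D = U + 8.9·(cos 144°, sin 144°) = (17.700, -3.6687). Tangency of A1 to DC means the radius UD is perpendicular to DC, so DC runs along (−sin 144°, cos 144°); with |DC| = 19.3, C = (6.3555, -19.283). Then |RC| = |C − R| = 26.753.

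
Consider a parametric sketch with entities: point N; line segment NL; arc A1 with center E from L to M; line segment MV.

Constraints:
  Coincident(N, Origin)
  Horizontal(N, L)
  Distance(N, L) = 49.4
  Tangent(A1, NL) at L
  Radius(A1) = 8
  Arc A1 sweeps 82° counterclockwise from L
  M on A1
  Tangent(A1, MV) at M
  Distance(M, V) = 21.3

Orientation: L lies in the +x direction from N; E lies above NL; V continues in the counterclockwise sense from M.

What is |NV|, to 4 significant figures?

66.46

N is at the origin; NL is horizontal with |NL| = 49.4 and L on the +x side, so L = (49.40, 0.000). A1 meets NL tangentially, so EL is at right angles to NL, so E = L + (0, 8) = (49.40, 8.000). On A1, L sits at bearing -90° from E; an 82° counterclockwise sweep puts M at bearing -8°, so M = E + 8.0·(cos -8°, sin -8°) = (57.32, 6.887). Since A1 is tangent to MV there, EM ⟂ MV, so MV runs along (−sin -8°, cos -8°); with |MV| = 21.3, V = (60.29, 27.98). Then |NV| = |V − N| = 66.46.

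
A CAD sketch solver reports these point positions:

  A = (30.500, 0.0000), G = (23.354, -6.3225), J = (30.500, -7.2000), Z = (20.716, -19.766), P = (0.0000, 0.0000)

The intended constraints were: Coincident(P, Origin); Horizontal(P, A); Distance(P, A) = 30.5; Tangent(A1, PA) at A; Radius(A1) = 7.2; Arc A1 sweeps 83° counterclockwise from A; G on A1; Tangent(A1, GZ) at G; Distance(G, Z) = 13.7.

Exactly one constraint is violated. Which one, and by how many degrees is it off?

Tangent(A1, GZ) at G — off by 4.10°.

P = (0.00, 0.00) ✓; P.y = 0.00, A.y = 0.00 ✓; |PA| = 30.50 ✓; ∠(JA, AP) = 90.00° ✓; |JA| = 7.200 ✓; bearing(J→G) − bearing(J→A) = 83.00° ✓; |JG| = 7.200 ✓; ∠(JG, GZ) = 94.10° ✗; |GZ| = 13.70 ✓.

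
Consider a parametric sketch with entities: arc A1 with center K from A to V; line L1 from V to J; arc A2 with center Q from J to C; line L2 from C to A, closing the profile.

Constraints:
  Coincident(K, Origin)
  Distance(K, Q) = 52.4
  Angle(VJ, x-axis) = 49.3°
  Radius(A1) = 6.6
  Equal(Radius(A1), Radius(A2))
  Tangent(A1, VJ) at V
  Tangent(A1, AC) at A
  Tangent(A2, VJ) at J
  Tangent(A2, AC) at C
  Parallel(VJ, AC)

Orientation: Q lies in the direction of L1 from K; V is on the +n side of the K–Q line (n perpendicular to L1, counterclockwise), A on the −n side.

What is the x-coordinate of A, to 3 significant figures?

5.00

The slot axis is L1's direction at 49.3°, so u = (cos 49.3°, sin 49.3°) = (0.652, 0.758) and n = (−sin 49.3°, cos 49.3°) = (-0.758, 0.652). K is at the origin and Q lies 52.4 along u from K, so Q = 52.4·u = (34.2, 39.7). Tangency of A1 to both parallel lines with radius 6.6 puts V and A at K ± 6.6·n: V = (-5.00, 4.30), A = (5.00, -4.30). So A.x = 5.00.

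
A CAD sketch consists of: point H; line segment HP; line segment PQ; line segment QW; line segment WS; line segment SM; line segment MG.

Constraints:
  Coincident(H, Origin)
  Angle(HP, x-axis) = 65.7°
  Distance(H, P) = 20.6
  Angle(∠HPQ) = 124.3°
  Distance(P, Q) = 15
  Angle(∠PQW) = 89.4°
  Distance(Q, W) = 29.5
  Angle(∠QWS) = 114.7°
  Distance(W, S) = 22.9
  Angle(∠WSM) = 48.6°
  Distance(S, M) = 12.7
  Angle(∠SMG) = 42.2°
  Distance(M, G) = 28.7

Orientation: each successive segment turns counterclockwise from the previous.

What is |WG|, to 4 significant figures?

23.80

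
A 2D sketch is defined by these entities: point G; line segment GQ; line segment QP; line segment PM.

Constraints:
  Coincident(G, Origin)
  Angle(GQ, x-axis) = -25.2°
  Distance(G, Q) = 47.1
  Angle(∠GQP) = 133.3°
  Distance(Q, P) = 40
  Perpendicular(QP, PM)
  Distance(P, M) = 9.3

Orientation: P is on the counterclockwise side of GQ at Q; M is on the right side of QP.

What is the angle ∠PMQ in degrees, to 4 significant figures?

76.91°

∠GQP = 133.3°, so QP runs at -25.2° + (180° − 133.3°) = 21.50° from the x-axis; with |QP| = 40.0, P = Q + 40.0·(cos 21.50°, sin 21.50°) = (79.83, -5.394). QP ⟂ PM; with |PM| = 9.3 on the right of QP, M = P + 9.3·(0.3665, -0.9304) = (83.24, -14.05). Then cos ∠PMQ = MP·MQ / (|MP||MQ|), giving 76.91°.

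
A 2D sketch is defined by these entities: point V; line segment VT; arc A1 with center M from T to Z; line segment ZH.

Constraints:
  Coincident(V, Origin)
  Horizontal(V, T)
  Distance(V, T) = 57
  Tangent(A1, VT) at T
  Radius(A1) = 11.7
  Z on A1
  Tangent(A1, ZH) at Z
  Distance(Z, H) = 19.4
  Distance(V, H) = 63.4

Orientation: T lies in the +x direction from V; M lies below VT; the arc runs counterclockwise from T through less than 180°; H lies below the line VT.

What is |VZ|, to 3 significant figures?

48.9

Checks: V.y = 0.00, T.y = 0.00 ✓; |MZ| = 11.70 ✓; ∠(MZ, ZH) = 90.00° ✓; |ZH| = 19.40 ✓; |VH| = 63.40 ✓.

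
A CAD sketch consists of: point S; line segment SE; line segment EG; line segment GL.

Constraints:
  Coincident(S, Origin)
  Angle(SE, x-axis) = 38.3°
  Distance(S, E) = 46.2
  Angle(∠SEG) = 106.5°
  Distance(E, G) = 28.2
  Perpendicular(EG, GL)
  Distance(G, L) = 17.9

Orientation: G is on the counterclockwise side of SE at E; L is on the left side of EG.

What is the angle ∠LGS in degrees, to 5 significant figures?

43.009°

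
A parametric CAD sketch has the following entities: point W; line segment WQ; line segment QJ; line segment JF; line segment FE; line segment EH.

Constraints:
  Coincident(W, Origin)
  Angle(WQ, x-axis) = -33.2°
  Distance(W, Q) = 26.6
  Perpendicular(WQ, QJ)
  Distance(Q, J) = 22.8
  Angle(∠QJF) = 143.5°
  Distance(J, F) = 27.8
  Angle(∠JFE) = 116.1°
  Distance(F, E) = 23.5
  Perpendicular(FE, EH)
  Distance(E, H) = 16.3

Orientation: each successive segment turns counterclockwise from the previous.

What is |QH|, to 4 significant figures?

44.34

∠JFE = 116.1° gives FE at 157.2° from the x-axis; with |FE| = 23.5, E = (11.48, 41.37). FE ⟂ EH, so EH runs at -112.8°; with |EH| = 16.3, H = (5.162, 26.35). Then |QH| = |H − Q| = 44.34.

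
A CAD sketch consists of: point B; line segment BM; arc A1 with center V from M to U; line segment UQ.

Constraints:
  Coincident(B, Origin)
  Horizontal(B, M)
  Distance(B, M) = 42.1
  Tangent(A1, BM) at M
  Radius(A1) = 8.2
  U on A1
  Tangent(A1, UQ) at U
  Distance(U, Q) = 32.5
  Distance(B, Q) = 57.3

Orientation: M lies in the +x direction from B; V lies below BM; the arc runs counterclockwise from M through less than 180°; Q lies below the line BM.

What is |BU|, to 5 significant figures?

35.331

Checks: |VU| = 8.200 ✓; ∠(VU, UQ) = 90.00° ✓; |UQ| = 32.50 ✓; |BQ| = 57.30 ✓.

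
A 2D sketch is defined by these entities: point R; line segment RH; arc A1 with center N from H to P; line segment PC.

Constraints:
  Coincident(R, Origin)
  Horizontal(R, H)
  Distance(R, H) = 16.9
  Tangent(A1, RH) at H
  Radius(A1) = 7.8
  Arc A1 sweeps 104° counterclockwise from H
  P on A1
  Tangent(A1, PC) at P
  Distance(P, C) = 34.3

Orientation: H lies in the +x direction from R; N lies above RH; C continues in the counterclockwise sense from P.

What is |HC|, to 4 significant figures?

42.97

R is at the origin; RH is horizontal with |RH| = 16.9 and H on the +x side, so H = (16.90, 0.000). Since A1 is tangent to RH there, NH ⟂ RH, so N = H + (0, 7.8) = (16.90, 7.800). On A1, H sits at bearing -90° from N; a 104° counterclockwise sweep puts P at bearing 14°, so P = N + 7.8·(cos 14°, sin 14°) = (24.47, 9.687). Since A1 is tangent to PC there, NP ⟂ PC, so PC runs along (−sin 14°, cos 14°); with |PC| = 34.3, C = (16.17, 42.97). Then |HC| = |C − H| = 42.97.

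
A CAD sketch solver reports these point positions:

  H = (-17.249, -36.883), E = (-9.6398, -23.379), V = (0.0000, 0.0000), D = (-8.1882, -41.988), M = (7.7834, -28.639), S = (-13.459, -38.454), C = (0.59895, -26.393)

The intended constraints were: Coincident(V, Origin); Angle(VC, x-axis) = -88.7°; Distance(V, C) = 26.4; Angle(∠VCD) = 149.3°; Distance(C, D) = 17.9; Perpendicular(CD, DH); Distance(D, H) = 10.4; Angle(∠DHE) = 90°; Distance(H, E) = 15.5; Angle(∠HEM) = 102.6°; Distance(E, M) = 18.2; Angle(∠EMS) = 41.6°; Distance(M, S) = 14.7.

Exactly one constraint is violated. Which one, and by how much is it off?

Distance(M, S) = 14.7 — off by 8.70.

V = (0.00, 0.00) ✓; VC at -88.70° ✓; |VC| = 26.40 ✓; ∠VCD = 149.3° ✓; |CD| = 17.90 ✓; ∠(CD, DH) = 90.00° ✓; |DH| = 10.40 ✓; ∠DHE = 90.00° ✓; |HE| = 15.50 ✓; ∠HEM = 102.6° ✓; |EM| = 18.20 ✓; ∠EMS = 41.60° ✓; |MS| = 23.40 ✗.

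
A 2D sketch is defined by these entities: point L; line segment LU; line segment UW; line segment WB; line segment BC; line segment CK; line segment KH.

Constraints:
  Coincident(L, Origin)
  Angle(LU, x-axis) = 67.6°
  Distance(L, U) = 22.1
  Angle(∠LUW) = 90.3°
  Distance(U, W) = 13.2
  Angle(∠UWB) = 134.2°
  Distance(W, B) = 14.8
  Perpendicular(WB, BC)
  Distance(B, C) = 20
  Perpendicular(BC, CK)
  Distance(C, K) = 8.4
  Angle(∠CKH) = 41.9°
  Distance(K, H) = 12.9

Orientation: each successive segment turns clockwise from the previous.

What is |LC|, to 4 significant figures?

9.614

L is at the origin; LU runs at 67.6° with length 22.1, so U = (8.422, 20.43). ∠LUW = 90.3° gives UW at -22.10° from the x-axis; with |UW| = 13.2, W = (20.65, 15.47). ∠UWB = 134.2° gives WB at -67.90° from the x-axis; with |WB| = 14.8, B = (26.22, 1.754). The perpendicularity gives BC at right angles to WB, so BC runs at -157.9°; with |BC| = 20.0, C = (7.689, -5.771). Then |LC| = |C − L| = 9.614.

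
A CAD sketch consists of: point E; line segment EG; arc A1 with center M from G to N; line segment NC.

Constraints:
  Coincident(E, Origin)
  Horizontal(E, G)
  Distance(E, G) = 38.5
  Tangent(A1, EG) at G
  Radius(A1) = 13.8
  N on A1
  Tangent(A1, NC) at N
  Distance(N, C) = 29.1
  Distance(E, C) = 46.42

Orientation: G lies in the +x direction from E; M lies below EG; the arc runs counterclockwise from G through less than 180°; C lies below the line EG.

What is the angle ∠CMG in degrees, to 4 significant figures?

148.1°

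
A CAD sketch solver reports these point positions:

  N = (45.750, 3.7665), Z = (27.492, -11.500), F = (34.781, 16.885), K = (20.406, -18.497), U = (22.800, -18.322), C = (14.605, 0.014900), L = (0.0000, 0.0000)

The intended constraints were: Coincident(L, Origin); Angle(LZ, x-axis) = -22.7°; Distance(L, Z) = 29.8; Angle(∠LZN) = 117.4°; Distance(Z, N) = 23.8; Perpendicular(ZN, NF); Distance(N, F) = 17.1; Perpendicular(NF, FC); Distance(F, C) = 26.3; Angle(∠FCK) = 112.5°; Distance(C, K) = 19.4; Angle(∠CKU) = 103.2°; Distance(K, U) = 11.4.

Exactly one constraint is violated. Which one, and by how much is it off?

Distance(K, U) = 11.4 — off by 9.00.

L = (0.00, 0.00) ✓; LZ at -22.70° ✓; |LZ| = 29.80 ✓; ∠LZN = 117.4° ✓; |ZN| = 23.80 ✓; ∠(ZN, NF) = 90.00° ✓; |NF| = 17.10 ✓; ∠(NF, FC) = 90.00° ✓; |FC| = 26.30 ✓; ∠FCK = 112.5° ✓; |CK| = 19.40 ✓; ∠CKU = 103.2° ✓; |KU| = 2.400 ✗.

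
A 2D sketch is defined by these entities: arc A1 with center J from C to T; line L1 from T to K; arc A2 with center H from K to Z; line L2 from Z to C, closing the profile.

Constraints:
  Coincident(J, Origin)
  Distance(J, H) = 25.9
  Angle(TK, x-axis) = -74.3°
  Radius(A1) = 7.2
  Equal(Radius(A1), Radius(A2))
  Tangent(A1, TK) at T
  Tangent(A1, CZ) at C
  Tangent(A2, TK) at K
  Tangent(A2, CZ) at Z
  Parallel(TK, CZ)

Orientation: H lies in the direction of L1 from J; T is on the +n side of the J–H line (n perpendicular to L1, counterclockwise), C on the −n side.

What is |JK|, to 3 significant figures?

26.9

The slot axis is L1's direction at -74.3°, so u = (cos -74.3°, sin -74.3°) = (0.271, -0.963) and n = (−sin -74.3°, cos -74.3°) = (0.963, 0.271). J is at the origin and H lies 25.9 along u from J, so H = 25.9·u = (7.01, -24.9). Tangency of A1 to both parallel lines with radius 7.2 puts T and C at J ± 7.2·n: T = (6.93, 1.95), C = (-6.93, -1.95). Equal radii place K and Z the same way about H: K = H + 7.2·n = (13.9, -23.0), Z = H − 7.2·n = (0.0772, -26.9). Then |JK| = |K − J| = 26.9.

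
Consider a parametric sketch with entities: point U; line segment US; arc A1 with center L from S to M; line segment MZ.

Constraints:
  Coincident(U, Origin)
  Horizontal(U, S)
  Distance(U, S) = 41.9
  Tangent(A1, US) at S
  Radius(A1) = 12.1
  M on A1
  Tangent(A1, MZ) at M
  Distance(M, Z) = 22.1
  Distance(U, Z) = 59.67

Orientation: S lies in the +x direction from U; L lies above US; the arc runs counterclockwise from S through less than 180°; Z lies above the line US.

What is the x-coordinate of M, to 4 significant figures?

53.47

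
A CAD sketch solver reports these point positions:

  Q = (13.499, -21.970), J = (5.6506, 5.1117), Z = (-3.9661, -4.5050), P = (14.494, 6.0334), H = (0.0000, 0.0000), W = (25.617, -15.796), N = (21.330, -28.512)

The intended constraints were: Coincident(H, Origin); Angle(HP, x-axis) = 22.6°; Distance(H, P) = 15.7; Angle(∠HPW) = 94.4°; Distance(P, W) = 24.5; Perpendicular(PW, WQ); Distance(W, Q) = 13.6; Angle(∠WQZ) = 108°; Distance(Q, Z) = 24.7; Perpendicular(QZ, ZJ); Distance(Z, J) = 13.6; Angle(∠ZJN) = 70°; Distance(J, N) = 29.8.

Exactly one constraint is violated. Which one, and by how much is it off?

Distance(J, N) = 29.8 — off by 7.30.

H = (0.00, 0.00) ✓; HP at 22.60° ✓; |HP| = 15.70 ✓; ∠HPW = 94.40° ✓; |PW| = 24.50 ✓; ∠(PW, WQ) = 90.00° ✓; |WQ| = 13.60 ✓; ∠WQZ = 108.0° ✓; |QZ| = 24.70 ✓; ∠(QZ, ZJ) = 90.00° ✓; |ZJ| = 13.60 ✓; ∠ZJN = 70.00° ✓; |JN| = 37.10 ✗.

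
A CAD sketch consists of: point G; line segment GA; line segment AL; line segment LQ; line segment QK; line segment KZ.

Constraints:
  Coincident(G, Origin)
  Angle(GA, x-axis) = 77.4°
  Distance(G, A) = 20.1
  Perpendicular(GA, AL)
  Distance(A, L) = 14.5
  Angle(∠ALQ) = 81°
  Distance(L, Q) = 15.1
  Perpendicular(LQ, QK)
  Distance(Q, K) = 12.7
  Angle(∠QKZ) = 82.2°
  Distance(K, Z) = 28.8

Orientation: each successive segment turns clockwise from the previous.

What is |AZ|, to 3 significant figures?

16.6

G is at the origin; GA runs at 77.4° with length 20.1, so A = (4.38, 19.6). The perpendicularity gives AL at right angles to GA, so AL runs at -12.6°; with |AL| = 14.5, L = (18.5, 16.5). ∠ALQ = 81.0° gives LQ at -112° from the x-axis; with |LQ| = 15.1, Q = (13.0, 2.41). The perpendicularity gives QK at right angles to LQ, so QK runs at 158°; with |QK| = 12.7, K = (1.17, 7.09). ∠QKZ = 82.2° gives KZ at 60.6° from the x-axis; with |KZ| = 28.8, Z = (15.3, 32.2). Then |AZ| = |Z − A| = 16.6.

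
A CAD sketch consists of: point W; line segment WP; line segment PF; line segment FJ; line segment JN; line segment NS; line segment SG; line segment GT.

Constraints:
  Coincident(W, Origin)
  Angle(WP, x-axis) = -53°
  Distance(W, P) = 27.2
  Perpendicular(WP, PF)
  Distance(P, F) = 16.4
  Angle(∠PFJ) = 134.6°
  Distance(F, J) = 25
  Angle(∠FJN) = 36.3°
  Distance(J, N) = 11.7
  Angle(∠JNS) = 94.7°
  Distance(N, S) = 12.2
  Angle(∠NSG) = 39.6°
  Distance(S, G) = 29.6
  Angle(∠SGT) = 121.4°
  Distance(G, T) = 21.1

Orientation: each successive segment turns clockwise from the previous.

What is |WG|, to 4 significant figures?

40.41

∠JNS = 94.7° gives NS at -57.40° from the x-axis; with |NS| = 12.2, S = (-4.547, -32.74). ∠NSG = 39.6° gives SG at 162.2° from the x-axis; with |SG| = 29.6, G = (-32.73, -23.70). Then |WG| = |G − W| = 40.41.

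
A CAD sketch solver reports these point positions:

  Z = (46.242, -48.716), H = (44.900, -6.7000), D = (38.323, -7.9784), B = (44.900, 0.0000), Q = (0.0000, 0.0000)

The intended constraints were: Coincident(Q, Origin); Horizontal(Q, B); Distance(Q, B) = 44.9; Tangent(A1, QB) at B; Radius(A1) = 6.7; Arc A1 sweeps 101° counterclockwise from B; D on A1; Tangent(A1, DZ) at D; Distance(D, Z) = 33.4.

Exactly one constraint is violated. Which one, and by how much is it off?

Distance(D, Z) = 33.4 — off by 8.10.

Q = (0.00, 0.00) ✓; Q.y = 0.00, B.y = 0.00 ✓; |QB| = 44.90 ✓; ∠(HB, BQ) = 90.00° ✓; |HB| = 6.700 ✓; bearing(H→D) − bearing(H→B) = 101.0° ✓; |HD| = 6.700 ✓; ∠(HD, DZ) = 90.00° ✓; |DZ| = 41.50 ✗.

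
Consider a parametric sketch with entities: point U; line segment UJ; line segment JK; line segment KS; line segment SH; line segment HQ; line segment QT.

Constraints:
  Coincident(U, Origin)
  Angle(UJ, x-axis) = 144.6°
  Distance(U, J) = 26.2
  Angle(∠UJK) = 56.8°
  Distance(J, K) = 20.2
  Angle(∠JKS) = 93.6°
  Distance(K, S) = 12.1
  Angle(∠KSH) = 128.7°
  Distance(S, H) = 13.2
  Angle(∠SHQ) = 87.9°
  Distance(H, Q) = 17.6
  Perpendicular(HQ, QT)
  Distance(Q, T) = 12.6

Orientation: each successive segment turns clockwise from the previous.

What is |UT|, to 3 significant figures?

23.1

∠SHQ = 87.9° gives HQ at 152° from the x-axis; with |HQ| = 17.6, Q = (-18.8, 8.12). HQ is perpendicular to QT, so QT runs at 61.6°; with |QT| = 12.6, T = (-12.8, 19.2). Then |UT| = |T − U| = 23.1.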